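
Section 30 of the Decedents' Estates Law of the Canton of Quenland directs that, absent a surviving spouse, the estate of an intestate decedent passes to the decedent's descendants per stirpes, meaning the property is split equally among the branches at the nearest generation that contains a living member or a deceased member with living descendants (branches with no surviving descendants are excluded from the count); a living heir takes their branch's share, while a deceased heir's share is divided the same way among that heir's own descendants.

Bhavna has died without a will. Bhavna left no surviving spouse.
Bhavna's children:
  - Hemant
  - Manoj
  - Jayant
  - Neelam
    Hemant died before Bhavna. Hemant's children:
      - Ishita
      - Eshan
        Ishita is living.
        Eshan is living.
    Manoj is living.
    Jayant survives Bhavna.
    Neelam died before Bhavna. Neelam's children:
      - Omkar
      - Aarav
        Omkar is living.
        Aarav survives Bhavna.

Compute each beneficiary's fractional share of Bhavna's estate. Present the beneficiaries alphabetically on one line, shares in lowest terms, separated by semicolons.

There is no surviving spouse, so the entire estate passes to Bhavna's descendants per stirpes.
The estate is divided into 4 equal shares of 1/4 among Hemant, Manoj, Jayant, Neelam.
Hemant predeceased; the 1/4 allotted to Hemant's branch passes to Hemant's issue by representation.
The 1/4 is divided into 2 equal shares of 1/8 among Ishita, Eshan.
Ishita is living and takes 1/8.
Eshan is living and takes 1/8.
Manoj is living and takes 1/4.
Jayant is living and takes 1/4.
Neelam predeceased; the 1/4 allotted to Neelam's branch passes to Neelam's issue by representation.
The 1/4 is divided into 2 equal shares of 1/8 among Omkar, Aarav.
Omkar is living and takes 1/8.
Aarav is living and takes 1/8.

Aarav 1/8; Eshan 1/8; Ishita 1/8; Jayant 1/4; Manoj 1/4; Omkar 1/8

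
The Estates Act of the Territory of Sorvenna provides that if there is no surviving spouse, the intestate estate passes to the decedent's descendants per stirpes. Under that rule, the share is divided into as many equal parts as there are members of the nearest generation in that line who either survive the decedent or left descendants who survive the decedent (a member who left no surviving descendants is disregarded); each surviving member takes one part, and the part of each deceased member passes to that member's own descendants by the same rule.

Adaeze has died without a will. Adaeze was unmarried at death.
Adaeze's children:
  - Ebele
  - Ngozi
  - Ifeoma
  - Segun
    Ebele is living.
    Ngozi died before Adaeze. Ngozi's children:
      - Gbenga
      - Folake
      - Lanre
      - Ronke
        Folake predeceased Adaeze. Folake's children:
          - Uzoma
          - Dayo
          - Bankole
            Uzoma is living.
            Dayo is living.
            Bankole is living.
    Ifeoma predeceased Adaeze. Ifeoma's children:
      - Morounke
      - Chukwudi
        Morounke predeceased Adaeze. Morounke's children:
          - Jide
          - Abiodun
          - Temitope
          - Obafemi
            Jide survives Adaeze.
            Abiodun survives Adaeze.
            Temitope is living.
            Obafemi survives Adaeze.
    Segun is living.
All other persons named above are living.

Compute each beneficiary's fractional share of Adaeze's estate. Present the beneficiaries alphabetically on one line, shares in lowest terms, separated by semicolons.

Abiodun 1/32; Bankole 1/48; Chukwudi 1/8; Dayo 1/48; Ebele 1/4; Gbenga 1/16; Jide 1/32; Lanre 1/16; Obafemi 1/32; Ronke 1/16; Segun 1/4; Temitope 1/32; Uzoma 1/48

There is no surviving spouse, so the entire estate passes to Adaeze's descendants per stirpes.
The estate is divided into 4 equal shares of 1/4 among Ebele, Ngozi, Ifeoma, Segun.
Ebele is living and takes 1/4.
Ngozi predeceased; the 1/4 allotted to Ngozi's branch passes to Ngozi's issue by representation.
The 1/4 is divided into 4 equal shares of 1/16 among Gbenga, Folake, Lanre, Ronke.
Gbenga is living and takes 1/16.
Folake predeceased; the 1/16 allotted to Folake's branch passes to Folake's issue by representation.
The 1/16 is divided into 3 equal shares of 1/48 among Uzoma, Dayo, Bankole.
Uzoma is living and takes 1/48.
Dayo is living and takes 1/48.
Bankole is living and takes 1/48.
Lanre is living and takes 1/16.
Ronke is living and takes 1/16.
Ifeoma predeceased; the 1/4 allotted to Ifeoma's branch passes to Ifeoma's issue by representation.
The 1/4 is divided into 2 equal shares of 1/8 among Morounke, Chukwudi.
Morounke predeceased; the 1/8 allotted to Morounke's branch passes to Morounke's issue by representation.
The 1/8 is divided into 4 equal shares of 1/32 among Jide, Abiodun, Temitope, Obafemi.
Jide is living and takes 1/32.
Abiodun is living and takes 1/32.
Temitope is living and takes 1/32.
Obafemi is living and takes 1/32.
Chukwudi is living and takes 1/8.
Segun is living and takes 1/4.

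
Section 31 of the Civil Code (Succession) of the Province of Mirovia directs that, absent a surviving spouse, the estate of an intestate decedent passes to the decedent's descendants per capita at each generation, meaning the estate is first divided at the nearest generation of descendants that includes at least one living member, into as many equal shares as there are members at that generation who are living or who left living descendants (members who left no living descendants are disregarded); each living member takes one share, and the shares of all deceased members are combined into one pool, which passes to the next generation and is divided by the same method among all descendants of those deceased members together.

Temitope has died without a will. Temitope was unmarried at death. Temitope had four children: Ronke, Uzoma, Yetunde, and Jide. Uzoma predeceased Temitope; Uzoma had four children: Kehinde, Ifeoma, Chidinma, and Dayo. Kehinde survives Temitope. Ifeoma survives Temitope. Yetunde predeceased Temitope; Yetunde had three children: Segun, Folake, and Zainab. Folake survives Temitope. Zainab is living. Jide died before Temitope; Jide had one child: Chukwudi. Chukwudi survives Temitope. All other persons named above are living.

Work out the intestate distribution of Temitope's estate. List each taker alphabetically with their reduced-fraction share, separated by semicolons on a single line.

Chidinma 3/32; Chukwudi 3/32; Dayo 3/32; Folake 3/32; Ifeoma 3/32; Kehinde 3/32; Ronke 1/4; Segun 3/32; Zainab 3/32

There is no surviving spouse, so the entire estate passes to Temitope's descendants per capita at each generation.
At generation 1 (Ronke, Uzoma, Yetunde, Jide) there are 4 shares of (1)/4 = 1/4 each.
Living: Ronke — each takes 1/4.
Deceased: Uzoma, Yetunde, and Jide. Their combined 3/4 is pooled and carried to generation 2.
At generation 2 (Kehinde, Ifeoma, Chidinma, Dayo, Segun, Folake, Zainab, Chukwudi) there are 8 shares of (3/4)/8 = 3/32 each.
Living: Kehinde, Ifeoma, Chidinma, Dayo, Segun, Folake, Zainab, and Chukwudi — each takes 3/32.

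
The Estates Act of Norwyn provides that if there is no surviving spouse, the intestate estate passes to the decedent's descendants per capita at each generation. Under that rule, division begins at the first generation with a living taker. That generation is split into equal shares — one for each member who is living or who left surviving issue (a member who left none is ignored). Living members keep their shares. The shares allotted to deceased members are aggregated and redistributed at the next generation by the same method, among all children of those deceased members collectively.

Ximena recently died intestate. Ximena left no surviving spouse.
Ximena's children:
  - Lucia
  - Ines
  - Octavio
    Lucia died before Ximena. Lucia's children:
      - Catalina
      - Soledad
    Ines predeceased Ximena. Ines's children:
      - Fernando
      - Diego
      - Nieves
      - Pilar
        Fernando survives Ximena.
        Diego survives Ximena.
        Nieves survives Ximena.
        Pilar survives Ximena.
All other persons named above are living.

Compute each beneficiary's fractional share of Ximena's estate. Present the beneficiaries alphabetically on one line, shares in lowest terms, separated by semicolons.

Catalina 1/9; Diego 1/9; Fernando 1/9; Nieves 1/9; Octavio 1/3; Pilar 1/9; Soledad 1/9

There is no surviving spouse, so the entire estate passes to Ximena's descendants per capita at each generation.
At generation 1 (Lucia, Ines, Octavio) there are 3 shares of (1)/3 = 1/3 each.
Living: Octavio — each takes 1/3.
Deceased: Lucia and Ines. Their combined 2/3 is pooled and carried to generation 2.
At generation 2 (Catalina, Soledad, Fernando, Diego, Nieves, Pilar) there are 6 shares of (2/3)/6 = 1/9 each.
Living: Catalina, Soledad, Fernando, Diego, Nieves, and Pilar — each takes 1/9.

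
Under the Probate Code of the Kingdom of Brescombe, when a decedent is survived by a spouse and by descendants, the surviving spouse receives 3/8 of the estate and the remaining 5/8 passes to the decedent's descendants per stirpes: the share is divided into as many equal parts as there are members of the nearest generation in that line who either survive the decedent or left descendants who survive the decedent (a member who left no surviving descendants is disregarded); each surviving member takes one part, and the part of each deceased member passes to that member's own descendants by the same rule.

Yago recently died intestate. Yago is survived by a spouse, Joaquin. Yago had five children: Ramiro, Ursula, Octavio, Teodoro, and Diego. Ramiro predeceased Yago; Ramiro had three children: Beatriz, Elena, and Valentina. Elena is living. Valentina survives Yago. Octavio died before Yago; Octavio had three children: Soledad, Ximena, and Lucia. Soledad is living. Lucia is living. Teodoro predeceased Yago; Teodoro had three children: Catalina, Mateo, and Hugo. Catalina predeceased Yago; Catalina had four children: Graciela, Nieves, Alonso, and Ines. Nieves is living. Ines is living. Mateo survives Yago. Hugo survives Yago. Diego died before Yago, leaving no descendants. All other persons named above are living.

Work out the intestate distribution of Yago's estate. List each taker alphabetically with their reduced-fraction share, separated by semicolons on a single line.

Alonso 5/384; Beatriz 5/96; Elena 5/96; Graciela 5/384; Hugo 5/96; Ines 5/384; Joaquin 3/8; Lucia 5/96; Mateo 5/96; Nieves 5/384; Soledad 5/96; Ursula 5/32; Valentina 5/96; Ximena 5/96

Joaquin, as surviving spouse, takes 3/8.
The remaining 5/8 passes to Yago's descendants per stirpes.
Diego left no surviving issue, so that branch lapses and is disregarded.
The 5/8 is divided into 4 equal shares of 5/32 among Ramiro, Ursula, Octavio, Teodoro.
Ramiro predeceased; the 5/32 allotted to Ramiro's branch passes to Ramiro's issue by representation.
The 5/32 is divided into 3 equal shares of 5/96 among Beatriz, Elena, Valentina.
Beatriz is living and takes 5/96.
Elena is living and takes 5/96.
Valentina is living and takes 5/96.
Ursula is living and takes 5/32.
Octavio predeceased; the 5/32 allotted to Octavio's branch passes to Octavio's issue by representation.
The 5/32 is divided into 3 equal shares of 5/96 among Soledad, Ximena, Lucia.
Soledad is living and takes 5/96.
Ximena is living and takes 5/96.
Lucia is living and takes 5/96.
Teodoro predeceased; the 5/32 allotted to Teodoro's branch passes to Teodoro's issue by representation.
The 5/32 is divided into 3 equal shares of 5/96 among Catalina, Mateo, Hugo.
Catalina predeceased; the 5/96 allotted to Catalina's branch passes to Catalina's issue by representation.
The 5/96 is divided into 4 equal shares of 5/384 among Graciela, Nieves, Alonso, Ines.
Graciela is living and takes 5/384.
Nieves is living and takes 5/384.
Alonso is living and takes 5/384.
Ines is living and takes 5/384.
Mateo is living and takes 5/96.
Hugo is living and takes 5/96.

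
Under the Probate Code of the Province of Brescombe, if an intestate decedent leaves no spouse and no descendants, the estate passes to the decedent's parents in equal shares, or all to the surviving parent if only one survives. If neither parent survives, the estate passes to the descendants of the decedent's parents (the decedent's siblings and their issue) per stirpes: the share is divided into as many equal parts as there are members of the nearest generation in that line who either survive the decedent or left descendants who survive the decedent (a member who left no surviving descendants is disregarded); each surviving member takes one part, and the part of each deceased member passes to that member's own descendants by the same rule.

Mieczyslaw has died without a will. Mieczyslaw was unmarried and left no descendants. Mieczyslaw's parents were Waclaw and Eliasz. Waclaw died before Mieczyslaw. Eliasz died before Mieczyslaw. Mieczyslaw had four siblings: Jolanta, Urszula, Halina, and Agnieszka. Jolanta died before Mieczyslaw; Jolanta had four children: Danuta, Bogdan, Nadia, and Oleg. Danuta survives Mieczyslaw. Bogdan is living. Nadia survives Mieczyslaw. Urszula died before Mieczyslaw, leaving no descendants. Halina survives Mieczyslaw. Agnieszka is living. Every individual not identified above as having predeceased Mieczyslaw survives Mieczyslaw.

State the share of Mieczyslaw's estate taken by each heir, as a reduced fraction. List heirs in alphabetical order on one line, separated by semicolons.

Neither parent survives and there are no descendants, so the estate passes to Mieczyslaw's siblings and their issue per stirpes.
Urszula left no surviving issue, so that branch lapses and is disregarded.
The estate is divided into 3 equal shares of 1/3 among Jolanta, Halina, Agnieszka.
Jolanta predeceased; the 1/3 allotted to Jolanta's branch passes to Jolanta's issue by representation.
The 1/3 is divided into 4 equal shares of 1/12 among Danuta, Bogdan, Nadia, Oleg.
Danuta is living and takes 1/12.
Bogdan is living and takes 1/12.
Nadia is living and takes 1/12.
Oleg is living and takes 1/12.
Halina is living and takes 1/3.
Agnieszka is living and takes 1/3.

Agnieszka 1/3; Bogdan 1/12; Danuta 1/12; Halina 1/3; Nadia 1/12; Oleg 1/12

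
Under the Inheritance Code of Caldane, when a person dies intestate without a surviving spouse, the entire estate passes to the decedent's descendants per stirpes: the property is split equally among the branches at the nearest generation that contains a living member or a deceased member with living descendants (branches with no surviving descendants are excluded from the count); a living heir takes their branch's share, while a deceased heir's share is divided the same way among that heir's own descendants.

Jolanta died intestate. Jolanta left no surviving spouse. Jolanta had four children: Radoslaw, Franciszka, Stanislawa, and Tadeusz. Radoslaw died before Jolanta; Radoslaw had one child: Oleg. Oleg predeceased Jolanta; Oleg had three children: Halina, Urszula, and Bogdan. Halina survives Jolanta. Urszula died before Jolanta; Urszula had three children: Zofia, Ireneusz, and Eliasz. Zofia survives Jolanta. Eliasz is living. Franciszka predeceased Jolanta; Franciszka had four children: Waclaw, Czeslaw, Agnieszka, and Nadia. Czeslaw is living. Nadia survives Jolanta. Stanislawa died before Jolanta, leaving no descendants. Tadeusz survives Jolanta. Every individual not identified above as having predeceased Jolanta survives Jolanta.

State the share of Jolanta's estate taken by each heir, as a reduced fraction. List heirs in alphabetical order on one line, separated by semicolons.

Agnieszka 1/12; Bogdan 1/9; Czeslaw 1/12; Eliasz 1/27; Halina 1/9; Ireneusz 1/27; Nadia 1/12; Tadeusz 1/3; Waclaw 1/12; Zofia 1/27

There is no surviving spouse, so the entire estate passes to Jolanta's descendants per stirpes.
Stanislawa left no surviving issue, so that branch lapses and is disregarded.
The estate is divided into 3 equal shares of 1/3 among Radoslaw, Franciszka, Tadeusz.
Radoslaw predeceased; the 1/3 allotted to Radoslaw's branch passes to Radoslaw's issue by representation.
Oleg's line is the sole branch at this level, so the full 1/3 passes to Oleg's issue by representation.
The 1/3 is divided into 3 equal shares of 1/9 among Halina, Urszula, Bogdan.
Halina is living and takes 1/9.
Urszula predeceased; the 1/9 allotted to Urszula's branch passes to Urszula's issue by representation.
The 1/9 is divided into 3 equal shares of 1/27 among Zofia, Ireneusz, Eliasz.
Zofia is living and takes 1/27.
Ireneusz is living and takes 1/27.
Eliasz is living and takes 1/27.
Bogdan is living and takes 1/9.
Franciszka predeceased; the 1/3 allotted to Franciszka's branch passes to Franciszka's issue by representation.
The 1/3 is divided into 4 equal shares of 1/12 among Waclaw, Czeslaw, Agnieszka, Nadia.
Waclaw is living and takes 1/12.
Czeslaw is living and takes 1/12.
Agnieszka is living and takes 1/12.
Nadia is living and takes 1/12.
Tadeusz is living and takes 1/3.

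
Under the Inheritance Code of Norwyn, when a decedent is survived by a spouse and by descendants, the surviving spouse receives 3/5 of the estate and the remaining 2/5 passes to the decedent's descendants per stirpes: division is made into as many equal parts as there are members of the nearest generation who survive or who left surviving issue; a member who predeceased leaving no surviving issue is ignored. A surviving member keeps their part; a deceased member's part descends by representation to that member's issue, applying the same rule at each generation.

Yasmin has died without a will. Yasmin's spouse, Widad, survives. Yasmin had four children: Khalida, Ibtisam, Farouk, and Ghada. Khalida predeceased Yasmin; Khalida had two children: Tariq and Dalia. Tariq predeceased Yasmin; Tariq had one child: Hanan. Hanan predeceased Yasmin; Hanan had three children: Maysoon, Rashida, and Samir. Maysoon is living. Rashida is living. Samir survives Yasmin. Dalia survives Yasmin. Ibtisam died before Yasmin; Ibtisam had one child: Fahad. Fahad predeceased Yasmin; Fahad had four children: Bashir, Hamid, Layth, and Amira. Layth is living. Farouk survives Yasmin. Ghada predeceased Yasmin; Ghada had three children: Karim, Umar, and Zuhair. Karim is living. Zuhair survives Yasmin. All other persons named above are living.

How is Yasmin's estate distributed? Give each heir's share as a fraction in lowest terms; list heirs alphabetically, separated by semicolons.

Amira 1/40; Bashir 1/40; Dalia 1/20; Farouk 1/10; Hamid 1/40; Karim 1/30; Layth 1/40; Maysoon 1/60; Rashida 1/60; Samir 1/60; Umar 1/30; Widad 3/5; Zuhair 1/30

Widad, as surviving spouse, takes 3/5.
The remaining 2/5 passes to Yasmin's descendants per stirpes.
The 2/5 is divided into 4 equal shares of 1/10 among Khalida, Ibtisam, Farouk, Ghada.
Khalida predeceased; the 1/10 allotted to Khalida's branch passes to Khalida's issue by representation.
The 1/10 is divided into 2 equal shares of 1/20 among Tariq, Dalia.
Tariq predeceased; the 1/20 allotted to Tariq's branch passes to Tariq's issue by representation.
Hanan's line is the sole branch at this level, so the full 1/20 passes to Hanan's issue by representation.
The 1/20 is divided into 3 equal shares of 1/60 among Maysoon, Rashida, Samir.
Maysoon is living and takes 1/60.
Rashida is living and takes 1/60.
Samir is living and takes 1/60.
Dalia is living and takes 1/20.
Ibtisam predeceased; the 1/10 allotted to Ibtisam's branch passes to Ibtisam's issue by representation.
Fahad's line is the sole branch at this level, so the full 1/10 passes to Fahad's issue by representation.
The 1/10 is divided into 4 equal shares of 1/40 among Bashir, Hamid, Layth, Amira.
Bashir is living and takes 1/40.
Hamid is living and takes 1/40.
Layth is living and takes 1/40.
Amira is living and takes 1/40.
Farouk is living and takes 1/10.
Ghada predeceased; the 1/10 allotted to Ghada's branch passes to Ghada's issue by representation.
The 1/10 is divided into 3 equal shares of 1/30 among Karim, Umar, Zuhair.
Karim is living and takes 1/30.
Umar is living and takes 1/30.
Zuhair is living and takes 1/30.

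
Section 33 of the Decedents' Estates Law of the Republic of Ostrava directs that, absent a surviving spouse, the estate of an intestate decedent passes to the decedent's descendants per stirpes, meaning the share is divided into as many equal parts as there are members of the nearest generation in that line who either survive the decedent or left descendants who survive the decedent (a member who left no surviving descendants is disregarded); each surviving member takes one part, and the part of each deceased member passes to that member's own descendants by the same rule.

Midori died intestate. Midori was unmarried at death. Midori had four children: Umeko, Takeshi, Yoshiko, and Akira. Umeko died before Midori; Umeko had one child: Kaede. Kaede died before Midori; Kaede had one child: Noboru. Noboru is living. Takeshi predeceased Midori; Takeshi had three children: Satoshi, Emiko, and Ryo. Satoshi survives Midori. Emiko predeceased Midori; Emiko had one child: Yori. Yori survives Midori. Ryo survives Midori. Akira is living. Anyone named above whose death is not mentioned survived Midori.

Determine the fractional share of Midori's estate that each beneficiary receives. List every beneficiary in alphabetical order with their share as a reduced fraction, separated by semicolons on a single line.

There is no surviving spouse, so the entire estate passes to Midori's descendants per stirpes.
The estate is divided into 4 equal shares of 1/4 among Umeko, Takeshi, Yoshiko, Akira.
Umeko predeceased; the 1/4 allotted to Umeko's branch passes to Umeko's issue by representation.
Kaede's line is the sole branch at this level, so the full 1/4 passes to Kaede's issue by representation.
Noboru is the sole taker at this level and receives the full 1/4.
Takeshi predeceased; the 1/4 allotted to Takeshi's branch passes to Takeshi's issue by representation.
The 1/4 is divided into 3 equal shares of 1/12 among Satoshi, Emiko, Ryo.
Satoshi is living and takes 1/12.
Emiko predeceased; the 1/12 allotted to Emiko's branch passes to Emiko's issue by representation.
Yori is the sole taker at this level and receives the full 1/12.
Ryo is living and takes 1/12.
Yoshiko is living and takes 1/4.
Akira is living and takes 1/4.

Akira 1/4; Noboru 1/4; Ryo 1/12; Satoshi 1/12; Yori 1/12; Yoshiko 1/4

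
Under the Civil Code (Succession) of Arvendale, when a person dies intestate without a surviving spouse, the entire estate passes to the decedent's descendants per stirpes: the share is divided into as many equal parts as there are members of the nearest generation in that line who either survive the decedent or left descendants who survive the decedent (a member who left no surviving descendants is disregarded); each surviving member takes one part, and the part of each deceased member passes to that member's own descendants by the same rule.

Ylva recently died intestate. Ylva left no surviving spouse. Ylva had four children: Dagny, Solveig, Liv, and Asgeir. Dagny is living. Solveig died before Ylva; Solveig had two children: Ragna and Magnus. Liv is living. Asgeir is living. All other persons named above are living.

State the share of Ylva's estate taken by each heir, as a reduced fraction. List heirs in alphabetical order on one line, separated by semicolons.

There is no surviving spouse, so the entire estate passes to Ylva's descendants per stirpes.
The estate is divided into 4 equal shares of 1/4 among Dagny, Solveig, Liv, Asgeir.
Dagny is living and takes 1/4.
Solveig predeceased; the 1/4 allotted to Solveig's branch passes to Solveig's issue by representation.
The 1/4 is divided into 2 equal shares of 1/8 among Ragna, Magnus.
Ragna is living and takes 1/8.
Magnus is living and takes 1/8.
Liv is living and takes 1/4.
Asgeir is living and takes 1/4.

Asgeir 1/4; Dagny 1/4; Liv 1/4; Magnus 1/8; Ragna 1/8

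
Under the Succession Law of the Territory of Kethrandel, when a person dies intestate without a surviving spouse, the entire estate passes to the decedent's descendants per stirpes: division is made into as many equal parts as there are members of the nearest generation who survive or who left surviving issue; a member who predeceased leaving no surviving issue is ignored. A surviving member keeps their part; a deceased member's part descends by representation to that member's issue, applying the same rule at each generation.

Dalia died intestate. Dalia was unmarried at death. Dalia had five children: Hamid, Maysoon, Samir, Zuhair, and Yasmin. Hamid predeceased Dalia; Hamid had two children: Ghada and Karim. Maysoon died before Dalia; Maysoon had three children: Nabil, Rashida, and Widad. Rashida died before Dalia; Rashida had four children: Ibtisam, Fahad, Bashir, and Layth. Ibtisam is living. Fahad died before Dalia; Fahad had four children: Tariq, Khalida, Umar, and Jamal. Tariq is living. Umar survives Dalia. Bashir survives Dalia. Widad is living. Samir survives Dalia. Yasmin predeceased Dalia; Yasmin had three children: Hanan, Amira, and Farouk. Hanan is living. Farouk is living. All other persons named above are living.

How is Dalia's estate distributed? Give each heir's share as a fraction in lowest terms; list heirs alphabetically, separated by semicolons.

Amira 1/15; Bashir 1/60; Farouk 1/15; Ghada 1/10; Hanan 1/15; Ibtisam 1/60; Jamal 1/240; Karim 1/10; Khalida 1/240; Layth 1/60; Nabil 1/15; Samir 1/5; Tariq 1/240; Umar 1/240; Widad 1/15; Zuhair 1/5

There is no surviving spouse, so the entire estate passes to Dalia's descendants per stirpes.
The estate is divided into 5 equal shares of 1/5 among Hamid, Maysoon, Samir, Zuhair, Yasmin.
Hamid predeceased; the 1/5 allotted to Hamid's branch passes to Hamid's issue by representation.
The 1/5 is divided into 2 equal shares of 1/10 among Ghada, Karim.
Ghada is living and takes 1/10.
Karim is living and takes 1/10.
Maysoon predeceased; the 1/5 allotted to Maysoon's branch passes to Maysoon's issue by representation.
The 1/5 is divided into 3 equal shares of 1/15 among Nabil, Rashida, Widad.
Nabil is living and takes 1/15.
Rashida predeceased; the 1/15 allotted to Rashida's branch passes to Rashida's issue by representation.
The 1/15 is divided into 4 equal shares of 1/60 among Ibtisam, Fahad, Bashir, Layth.
Ibtisam is living and takes 1/60.
Fahad predeceased; the 1/60 allotted to Fahad's branch passes to Fahad's issue by representation.
The 1/60 is divided into 4 equal shares of 1/240 among Tariq, Khalida, Umar, Jamal.
Tariq is living and takes 1/240.
Khalida is living and takes 1/240.
Umar is living and takes 1/240.
Jamal is living and takes 1/240.
Bashir is living and takes 1/60.
Layth is living and takes 1/60.
Widad is living and takes 1/15.
Samir is living and takes 1/5.
Zuhair is living and takes 1/5.
Yasmin predeceased; the 1/5 allotted to Yasmin's branch passes to Yasmin's issue by representation.
The 1/5 is divided into 3 equal shares of 1/15 among Hanan, Amira, Farouk.
Hanan is living and takes 1/15.
Amira is living and takes 1/15.
Farouk is living and takes 1/15.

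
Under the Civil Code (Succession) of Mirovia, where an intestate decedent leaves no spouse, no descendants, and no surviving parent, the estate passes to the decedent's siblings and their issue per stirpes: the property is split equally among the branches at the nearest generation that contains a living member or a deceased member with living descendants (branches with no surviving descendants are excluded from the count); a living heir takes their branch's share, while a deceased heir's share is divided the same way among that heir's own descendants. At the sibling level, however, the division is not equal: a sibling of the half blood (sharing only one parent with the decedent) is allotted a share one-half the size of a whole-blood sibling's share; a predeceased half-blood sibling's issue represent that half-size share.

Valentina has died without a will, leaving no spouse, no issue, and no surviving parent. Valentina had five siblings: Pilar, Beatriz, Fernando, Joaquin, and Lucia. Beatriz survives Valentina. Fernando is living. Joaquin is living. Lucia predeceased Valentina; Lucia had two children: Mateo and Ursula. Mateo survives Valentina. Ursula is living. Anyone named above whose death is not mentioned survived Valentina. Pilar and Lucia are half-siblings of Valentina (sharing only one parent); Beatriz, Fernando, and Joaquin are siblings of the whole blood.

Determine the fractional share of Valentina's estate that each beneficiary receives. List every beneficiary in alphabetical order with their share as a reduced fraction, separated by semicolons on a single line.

No spouse, descendants, or parent survives, so the estate passes to Valentina's siblings per stirpes.
Half-blood siblings count for one-half the weight of whole-blood siblings at the initial division.
Dividing 1 in proportion to weights (total weight 4): Pilar (weight 1/2) → 1/8; Beatriz (weight 1) → 1/4; Fernando (weight 1) → 1/4; Joaquin (weight 1) → 1/4; Lucia (weight 1/2) → 1/8.
Pilar is living and takes 1/8.
Beatriz is living and takes 1/4.
Fernando is living and takes 1/4.
Joaquin is living and takes 1/4.
Lucia predeceased; the 1/8 allotted to Lucia's branch passes to Lucia's issue by representation.
The 1/8 is divided into 2 equal shares of 1/16 among Mateo, Ursula.
Mateo is living and takes 1/16.
Ursula is living and takes 1/16.

Beatriz 1/4; Fernando 1/4; Joaquin 1/4; Mateo 1/16; Pilar 1/8; Ursula 1/16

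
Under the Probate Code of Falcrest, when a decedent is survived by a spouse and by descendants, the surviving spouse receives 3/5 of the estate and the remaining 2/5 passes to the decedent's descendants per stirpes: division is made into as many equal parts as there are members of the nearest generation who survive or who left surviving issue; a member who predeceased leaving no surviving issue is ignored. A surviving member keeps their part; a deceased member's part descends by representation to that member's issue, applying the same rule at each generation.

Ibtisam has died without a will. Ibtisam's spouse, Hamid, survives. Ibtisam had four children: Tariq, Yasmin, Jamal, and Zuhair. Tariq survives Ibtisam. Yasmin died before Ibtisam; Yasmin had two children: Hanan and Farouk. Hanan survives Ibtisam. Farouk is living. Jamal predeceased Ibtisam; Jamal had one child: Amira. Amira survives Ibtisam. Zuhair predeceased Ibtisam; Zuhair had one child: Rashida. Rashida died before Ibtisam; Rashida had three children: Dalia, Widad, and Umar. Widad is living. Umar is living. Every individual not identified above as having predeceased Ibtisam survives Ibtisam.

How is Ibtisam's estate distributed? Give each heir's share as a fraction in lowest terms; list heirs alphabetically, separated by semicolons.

Hamid, as surviving spouse, takes 3/5.
The remaining 2/5 passes to Ibtisam's descendants per stirpes.
The 2/5 is divided into 4 equal shares of 1/10 among Tariq, Yasmin, Jamal, Zuhair.
Tariq is living and takes 1/10.
Yasmin predeceased; the 1/10 allotted to Yasmin's branch passes to Yasmin's issue by representation.
The 1/10 is divided into 2 equal shares of 1/20 among Hanan, Farouk.
Hanan is living and takes 1/20.
Farouk is living and takes 1/20.
Jamal predeceased; the 1/10 allotted to Jamal's branch passes to Jamal's issue by representation.
Amira is the sole taker at this level and receives the full 1/10.
Zuhair predeceased; the 1/10 allotted to Zuhair's branch passes to Zuhair's issue by representation.
Rashida's line is the sole branch at this level, so the full 1/10 passes to Rashida's issue by representation.
The 1/10 is divided into 3 equal shares of 1/30 among Dalia, Widad, Umar.
Dalia is living and takes 1/30.
Widad is living and takes 1/30.
Umar is living and takes 1/30.

Amira 1/10; Dalia 1/30; Farouk 1/20; Hamid 3/5; Hanan 1/20; Tariq 1/10; Umar 1/30; Widad 1/30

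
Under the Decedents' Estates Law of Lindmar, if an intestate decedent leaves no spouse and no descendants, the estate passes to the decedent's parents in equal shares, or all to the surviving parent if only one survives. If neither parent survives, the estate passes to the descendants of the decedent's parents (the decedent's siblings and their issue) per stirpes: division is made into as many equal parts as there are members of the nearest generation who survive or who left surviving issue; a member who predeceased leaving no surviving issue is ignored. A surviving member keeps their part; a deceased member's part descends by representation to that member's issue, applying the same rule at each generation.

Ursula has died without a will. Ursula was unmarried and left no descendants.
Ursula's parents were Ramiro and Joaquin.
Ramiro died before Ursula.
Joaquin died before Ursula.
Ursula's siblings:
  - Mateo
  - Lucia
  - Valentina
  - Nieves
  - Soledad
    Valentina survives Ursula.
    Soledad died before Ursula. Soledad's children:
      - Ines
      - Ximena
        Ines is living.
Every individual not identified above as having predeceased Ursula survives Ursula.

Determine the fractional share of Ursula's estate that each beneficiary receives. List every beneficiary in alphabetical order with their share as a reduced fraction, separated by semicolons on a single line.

Neither parent survives and there are no descendants, so the estate passes to Ursula's siblings and their issue per stirpes.
The estate is divided into 5 equal shares of 1/5 among Mateo, Lucia, Valentina, Nieves, Soledad.
Mateo is living and takes 1/5.
Lucia is living and takes 1/5.
Valentina is living and takes 1/5.
Nieves is living and takes 1/5.
Soledad predeceased; the 1/5 allotted to Soledad's branch passes to Soledad's issue by representation.
The 1/5 is divided into 2 equal shares of 1/10 among Ines, Ximena.
Ines is living and takes 1/10.
Ximena is living and takes 1/10.

Ines 1/10; Lucia 1/5; Mateo 1/5; Nieves 1/5; Valentina 1/5; Ximena 1/10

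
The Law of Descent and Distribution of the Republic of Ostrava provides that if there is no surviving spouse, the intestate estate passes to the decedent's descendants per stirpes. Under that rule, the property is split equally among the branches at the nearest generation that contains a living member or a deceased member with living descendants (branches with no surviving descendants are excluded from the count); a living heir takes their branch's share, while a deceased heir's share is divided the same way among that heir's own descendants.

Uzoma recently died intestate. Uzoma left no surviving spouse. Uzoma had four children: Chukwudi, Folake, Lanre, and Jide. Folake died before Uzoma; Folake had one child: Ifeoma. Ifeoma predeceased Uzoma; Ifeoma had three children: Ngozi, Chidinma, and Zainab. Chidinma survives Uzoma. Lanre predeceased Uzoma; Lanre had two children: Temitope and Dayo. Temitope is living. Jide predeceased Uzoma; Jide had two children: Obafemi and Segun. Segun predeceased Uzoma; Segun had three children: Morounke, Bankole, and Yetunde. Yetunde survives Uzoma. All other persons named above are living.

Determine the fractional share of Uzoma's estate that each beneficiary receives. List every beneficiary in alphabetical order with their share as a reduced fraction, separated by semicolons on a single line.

There is no surviving spouse, so the entire estate passes to Uzoma's descendants per stirpes.
The estate is divided into 4 equal shares of 1/4 among Chukwudi, Folake, Lanre, Jide.
Chukwudi is living and takes 1/4.
Folake predeceased; the 1/4 allotted to Folake's branch passes to Folake's issue by representation.
Ifeoma's line is the sole branch at this level, so the full 1/4 passes to Ifeoma's issue by representation.
The 1/4 is divided into 3 equal shares of 1/12 among Ngozi, Chidinma, Zainab.
Ngozi is living and takes 1/12.
Chidinma is living and takes 1/12.
Zainab is living and takes 1/12.
Lanre predeceased; the 1/4 allotted to Lanre's branch passes to Lanre's issue by representation.
The 1/4 is divided into 2 equal shares of 1/8 among Temitope, Dayo.
Temitope is living and takes 1/8.
Dayo is living and takes 1/8.
Jide predeceased; the 1/4 allotted to Jide's branch passes to Jide's issue by representation.
The 1/4 is divided into 2 equal shares of 1/8 among Obafemi, Segun.
Obafemi is living and takes 1/8.
Segun predeceased; the 1/8 allotted to Segun's branch passes to Segun's issue by representation.
The 1/8 is divided into 3 equal shares of 1/24 among Morounke, Bankole, Yetunde.
Morounke is living and takes 1/24.
Bankole is living and takes 1/24.
Yetunde is living and takes 1/24.

Bankole 1/24; Chidinma 1/12; Chukwudi 1/4; Dayo 1/8; Morounke 1/24; Ngozi 1/12; Obafemi 1/8; Temitope 1/8; Yetunde 1/24; Zainab 1/12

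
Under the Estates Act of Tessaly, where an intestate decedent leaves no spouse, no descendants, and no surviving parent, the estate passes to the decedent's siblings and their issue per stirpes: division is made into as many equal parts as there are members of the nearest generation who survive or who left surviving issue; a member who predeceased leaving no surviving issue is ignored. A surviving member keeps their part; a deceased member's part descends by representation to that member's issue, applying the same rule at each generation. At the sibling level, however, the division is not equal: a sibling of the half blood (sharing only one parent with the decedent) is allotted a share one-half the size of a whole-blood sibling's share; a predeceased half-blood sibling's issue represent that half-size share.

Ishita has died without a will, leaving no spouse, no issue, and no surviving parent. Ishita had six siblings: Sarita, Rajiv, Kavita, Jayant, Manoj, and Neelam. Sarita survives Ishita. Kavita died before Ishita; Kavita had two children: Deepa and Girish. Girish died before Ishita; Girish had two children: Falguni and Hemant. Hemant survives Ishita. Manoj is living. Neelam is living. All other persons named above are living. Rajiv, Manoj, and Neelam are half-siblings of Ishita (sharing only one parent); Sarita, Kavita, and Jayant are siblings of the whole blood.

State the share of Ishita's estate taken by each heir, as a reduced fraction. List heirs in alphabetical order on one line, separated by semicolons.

Deepa 1/9; Falguni 1/18; Hemant 1/18; Jayant 2/9; Manoj 1/9; Neelam 1/9; Rajiv 1/9; Sarita 2/9

No spouse, descendants, or parent survives, so the estate passes to Ishita's siblings per stirpes.
Half-blood siblings count for one-half the weight of whole-blood siblings at the initial division.
Dividing 1 in proportion to weights (total weight 9/2): Sarita (weight 1) → 2/9; Rajiv (weight 1/2) → 1/9; Kavita (weight 1) → 2/9; Jayant (weight 1) → 2/9; Manoj (weight 1/2) → 1/9; Neelam (weight 1/2) → 1/9.
Sarita is living and takes 2/9.
Rajiv is living and takes 1/9.
Kavita predeceased; the 2/9 allotted to Kavita's branch passes to Kavita's issue by representation.
The 2/9 is divided into 2 equal shares of 1/9 among Deepa, Girish.
Deepa is living and takes 1/9.
Girish predeceased; the 1/9 allotted to Girish's branch passes to Girish's issue by representation.
The 1/9 is divided into 2 equal shares of 1/18 among Falguni, Hemant.
Falguni is living and takes 1/18.
Hemant is living and takes 1/18.
Jayant is living and takes 2/9.
Manoj is living and takes 1/9.
Neelam is living and takes 1/9.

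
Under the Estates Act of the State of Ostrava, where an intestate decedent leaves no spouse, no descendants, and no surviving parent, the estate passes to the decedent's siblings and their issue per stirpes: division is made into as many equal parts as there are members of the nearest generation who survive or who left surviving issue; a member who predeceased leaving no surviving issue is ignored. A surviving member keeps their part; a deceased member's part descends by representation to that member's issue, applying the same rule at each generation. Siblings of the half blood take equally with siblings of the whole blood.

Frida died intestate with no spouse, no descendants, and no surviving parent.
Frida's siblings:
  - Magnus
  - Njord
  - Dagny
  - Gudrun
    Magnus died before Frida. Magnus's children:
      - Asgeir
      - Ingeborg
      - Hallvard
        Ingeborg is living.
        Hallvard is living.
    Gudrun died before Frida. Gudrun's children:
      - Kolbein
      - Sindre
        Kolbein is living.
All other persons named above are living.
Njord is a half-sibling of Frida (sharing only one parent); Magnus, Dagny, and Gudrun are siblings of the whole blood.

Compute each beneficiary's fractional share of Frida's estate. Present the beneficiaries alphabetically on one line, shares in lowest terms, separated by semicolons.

Asgeir 1/12; Dagny 1/4; Hallvard 1/12; Ingeborg 1/12; Kolbein 1/8; Njord 1/4; Sindre 1/8

No spouse, descendants, or parent survives, so the estate passes to Frida's siblings per stirpes.
Half-blood and whole-blood siblings take equally under the stated rule.
The estate is divided into 4 equal shares of 1/4 among Magnus, Njord, Dagny, Gudrun.
Magnus predeceased; the 1/4 allotted to Magnus's branch passes to Magnus's issue by representation.
The 1/4 is divided into 3 equal shares of 1/12 among Asgeir, Ingeborg, Hallvard.
Asgeir is living and takes 1/12.
Ingeborg is living and takes 1/12.
Hallvard is living and takes 1/12.
Njord is living and takes 1/4.
Dagny is living and takes 1/4.
Gudrun predeceased; the 1/4 allotted to Gudrun's branch passes to Gudrun's issue by representation.
The 1/4 is divided into 2 equal shares of 1/8 among Kolbein, Sindre.
Kolbein is living and takes 1/8.
Sindre is living and takes 1/8.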